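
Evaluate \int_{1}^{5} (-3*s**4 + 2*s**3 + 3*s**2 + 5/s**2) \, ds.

-7172/5

By the power rule, an antiderivative is F(s) = -3*s**5/5 + s**4/2 + s**3 - 5/s.
Then F(5) - F(1) = (-2877/2) - (-41/10) = -7172/5.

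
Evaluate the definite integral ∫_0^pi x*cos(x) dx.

-2

Integrate by parts once (u = x, dv = cos(x) dx).
An antiderivative is F(x) = x*sin(x) + cos(x).
Then F(pi) - F(0) = (-1) - (1) = -2.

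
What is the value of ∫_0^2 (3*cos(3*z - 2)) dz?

Let u = 3*z - 2, so du = 3 dz. When z = 0, u = -2; when z = 2, u = 4.
The integral becomes ∫ cos(u) du from -2 to 4, with antiderivative sin(u).
Back in z: F(z) = sin(3*z - 2).
Then F(2) - F(0) = (sin(4)) - (-sin(2)) = sin(4) + sin(2).

sin(4) + sin(2)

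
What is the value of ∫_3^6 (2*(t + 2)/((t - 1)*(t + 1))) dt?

Factor the denominator: t**2 - 1 = (t + 1)(t - 1).
Partial fractions: 2*(t + 2)/((t - 1)*(t + 1)) = -1/(t + 1) + 3/(t - 1).
An antiderivative is F(t) = 3*log(t - 1) - log(t + 1).
Then F(6) - F(3) = (-log(7) + 3*log(5)) - (log(2)) = -log(7) - log(2) + 3*log(5).

-log(7) - log(2) + 3*log(5)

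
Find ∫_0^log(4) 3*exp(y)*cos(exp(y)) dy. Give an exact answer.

Let u = exp(y), so du = exp(y) dy. When y = 0, u = 1; when y = log(4), u = 4.
The integral becomes 3·∫ cos(u) du from 1 to 4, with antiderivative 3*sin(u).
Back in y: F(y) = 3*sin(exp(y)).
Then F(log(4)) - F(0) = (3*sin(4)) - (3*sin(1)) = -3*sin(1) + 3*sin(4).

-3*sin(1) + 3*sin(4)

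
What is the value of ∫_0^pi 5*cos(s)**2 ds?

5*pi/2

Use the identity cos^2(s) = (1 + cos(2*s))/2.
An antiderivative is F(s) = 5*s/2 + 5*sin(2*s)/4.
Then F(pi) - F(0) = (5*pi/2) - (0) = 5*pi/2.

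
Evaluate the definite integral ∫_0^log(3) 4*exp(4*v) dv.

80

Let u = exp(v), so du = exp(v) dv. When v = 0, u = 1; when v = log(3), u = 3.
The integral becomes 4·∫ u**3 du from 1 to 3, with antiderivative u**4.
Back in v: F(v) = exp(4*v).
Then F(log(3)) - F(0) = (81) - (1) = 80.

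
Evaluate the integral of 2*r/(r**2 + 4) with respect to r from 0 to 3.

log(13/4)

Let u = r**2 + 4, so du = 2*r dr. When r = 0, u = 4; when r = 3, u = 13.
The integral becomes ∫ 1/u du from 4 to 13, with antiderivative log(u).
Back in r: F(r) = log(r**2 + 4).
Then F(3) - F(0) = (log(13)) - (log(4)) = log(13/4).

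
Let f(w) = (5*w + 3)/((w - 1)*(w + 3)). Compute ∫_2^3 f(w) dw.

-3*log(5) + 3*log(3) + 5*log(2)

Factor the denominator: w**2 + 2*w - 3 = (w + 3)(w - 1).
Partial fractions: (5*w + 3)/((w - 1)*(w + 3)) = 3/(w + 3) + 2/(w - 1).
An antiderivative is F(w) = 2*log(w - 1) + 3*log(w + 3).
Then F(3) - F(2) = (3*log(3) + 5*log(2)) - (3*log(5)) = -3*log(5) + 3*log(3) + 5*log(2).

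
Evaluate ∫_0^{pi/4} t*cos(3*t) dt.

-1/9 - sqrt(2)/18 + sqrt(2)*pi/24

Integrate by parts once (u = t, dv = cos(3*t) dt).
An antiderivative is F(t) = t*sin(3*t)/3 + cos(3*t)/9.
Then F(pi/4) - F(0) = (sqrt(2)*(-4 + 3*pi)/72) - (1/9) = -1/9 - sqrt(2)/18 + sqrt(2)*pi/24.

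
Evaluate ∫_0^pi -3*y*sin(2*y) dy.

Integrate by parts once (u = y, dv = -3*sin(2*y) dy).
An antiderivative is F(y) = 3*y*cos(2*y)/2 - 3*sin(2*y)/4.
Then F(pi) - F(0) = (3*pi/2) - (0) = 3*pi/2.

3*pi/2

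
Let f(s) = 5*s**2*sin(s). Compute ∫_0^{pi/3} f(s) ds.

-5 - 5*pi**2/18 + 5*sqrt(3)*pi/3

Integrate by parts twice (u = s^2, dv = 5*sin(s) ds).
An antiderivative is F(s) = -5*s**2*cos(s) + 10*s*sin(s) + 10*cos(s).
Then F(pi/3) - F(0) = (-5*pi**2/18 + 5 + 5*sqrt(3)*pi/3) - (10) = -5 - 5*pi**2/18 + 5*sqrt(3)*pi/3.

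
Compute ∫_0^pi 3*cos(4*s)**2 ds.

3*pi/2

Use the identity cos^2(4*s) = (1 + cos(8*s))/2.
An antiderivative is F(s) = 3*s/2 + 3*sin(8*s)/16.
Then F(pi) - F(0) = (3*pi/2) - (0) = 3*pi/2.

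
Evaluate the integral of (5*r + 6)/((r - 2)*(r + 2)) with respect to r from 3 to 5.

Factor the denominator: r**2 - 4 = (r + 2)(r - 2).
Partial fractions: (5*r + 6)/((r - 2)*(r + 2)) = 1/(r + 2) + 4/(r - 2).
An antiderivative is F(r) = 4*log(r - 2) + log(r + 2).
Then F(5) - F(3) = (log(7) + 4*log(3)) - (log(5)) = -log(5) + log(7) + 4*log(3).

-log(5) + log(7) + 4*log(3)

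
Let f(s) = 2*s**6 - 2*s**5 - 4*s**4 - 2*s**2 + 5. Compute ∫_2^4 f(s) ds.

260362/105

By the power rule, an antiderivative is F(s) = 2*s**7/7 - s**6/3 - 4*s**5/5 - 2*s**3/3 + 5*s.
Then F(4) - F(2) = (86588/35) - (-598/105) = 260362/105.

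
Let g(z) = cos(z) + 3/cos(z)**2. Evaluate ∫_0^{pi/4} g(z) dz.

An antiderivative is F(z) = sin(z) + 3*tan(z).
Then F(pi/4) - F(0) = (sqrt(2)/2 + 3) - (0) = sqrt(2)/2 + 3.

sqrt(2)/2 + 3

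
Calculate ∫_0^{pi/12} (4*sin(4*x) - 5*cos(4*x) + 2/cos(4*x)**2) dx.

An antiderivative is F(x) = -5*sin(4*x)/4 - cos(4*x) + tan(4*x)/2.
Then F(pi/12) - F(0) = (-1/2 - sqrt(3)/8) - (-1) = 1/2 - sqrt(3)/8.

1/2 - sqrt(3)/8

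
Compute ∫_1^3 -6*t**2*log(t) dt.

Integrate by parts once (u = ln t, dv = -6*t**2 dt).
An antiderivative is F(t) = -2*t**3*(3*log(t) - 1)/3.
Then F(3) - F(1) = (18 - 54*log(3)) - (2/3) = 52/3 - 54*log(3).

52/3 - 54*log(3)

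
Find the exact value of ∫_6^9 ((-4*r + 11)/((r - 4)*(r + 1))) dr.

Factor the denominator: r**2 - 3*r - 4 = (r + 1)(r - 4).
Partial fractions: (-4*r + 11)/((r - 4)*(r + 1)) = -3/(r + 1) - 1/(r - 4).
An antiderivative is F(r) = -log(r - 4) - 3*log(r + 1).
Then F(9) - F(6) = (-4*log(5) - 3*log(2)) - (-3*log(7) - log(2)) = -4*log(5) - 2*log(2) + 3*log(7).

-4*log(5) - 2*log(2) + 3*log(7)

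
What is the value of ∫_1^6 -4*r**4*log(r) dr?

1244 - 31104*log(6)/5

Integrate by parts once (u = ln r, dv = -4*r**4 dr).
An antiderivative is F(r) = -4*r**5*(5*log(r) - 1)/25.
Then F(6) - F(1) = (31104/25 - 31104*log(6)/5) - (4/25) = 1244 - 31104*log(6)/5.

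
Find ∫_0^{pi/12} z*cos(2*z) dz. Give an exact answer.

-1/4 + pi/48 + sqrt(3)/8

Integrate by parts once (u = z, dv = cos(2*z) dz).
An antiderivative is F(z) = z*sin(2*z)/2 + cos(2*z)/4.
Then F(pi/12) - F(0) = (pi/48 + sqrt(3)/8) - (1/4) = -1/4 + pi/48 + sqrt(3)/8.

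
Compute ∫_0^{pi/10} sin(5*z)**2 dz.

pi/20

Use the identity sin^2(5*z) = (1 - cos(10*z))/2.
An antiderivative is F(z) = z/2 - sin(10*z)/20.
Then F(pi/10) - F(0) = (pi/20) - (0) = pi/20.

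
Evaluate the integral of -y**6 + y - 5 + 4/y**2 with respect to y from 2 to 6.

By the power rule, an antiderivative is F(y) = -y**7/7 + y**2/2 - 5*y - 4/y.
Then F(6) - F(2) = (-840074/21) - (-198/7) = -839480/21.

-839480/21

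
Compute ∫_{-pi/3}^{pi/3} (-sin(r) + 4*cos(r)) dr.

An antiderivative is F(r) = 4*sin(r) + cos(r).
Then F(pi/3) - F(-pi/3) = (1/2 + 2*sqrt(3)) - (1/2 - 2*sqrt(3)) = 4*sqrt(3).

4*sqrt(3)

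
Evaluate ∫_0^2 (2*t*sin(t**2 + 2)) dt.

-cos(6) + cos(2)

Let u = t**2 + 2, so du = 2*t dt. When t = 0, u = 2; when t = 2, u = 6.
The integral becomes ∫ sin(u) du from 2 to 6, with antiderivative -cos(u).
Back in t: F(t) = -cos(t**2 + 2).
Then F(2) - F(0) = (-cos(6)) - (-cos(2)) = -cos(6) + cos(2).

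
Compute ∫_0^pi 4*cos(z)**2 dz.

Use the identity cos^2(z) = (1 + cos(2*z))/2.
An antiderivative is F(z) = 2*z + sin(2*z).
Then F(pi) - F(0) = (2*pi) - (0) = 2*pi.

2*pi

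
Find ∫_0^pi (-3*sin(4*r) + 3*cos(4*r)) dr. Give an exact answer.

0

An antiderivative is F(r) = 3*sin(4*r)/4 + 3*cos(4*r)/4.
Then F(pi) - F(0) = (3/4) - (3/4) = 0.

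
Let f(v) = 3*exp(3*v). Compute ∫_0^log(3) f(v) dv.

26

Let u = exp(v), so du = exp(v) dv. When v = 0, u = 1; when v = log(3), u = 3.
The integral becomes 3·∫ u**2 du from 1 to 3, with antiderivative u**3.
Back in v: F(v) = exp(3*v).
Then F(log(3)) - F(0) = (27) - (1) = 26.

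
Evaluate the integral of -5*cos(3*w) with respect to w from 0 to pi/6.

-5/3

An antiderivative is F(w) = -5*sin(3*w)/3.
Then F(pi/6) - F(0) = (-5/3) - (0) = -5/3.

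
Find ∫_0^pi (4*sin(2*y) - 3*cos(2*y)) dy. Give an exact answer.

An antiderivative is F(y) = -3*sin(2*y)/2 - 2*cos(2*y).
Then F(pi) - F(0) = (-2) - (-2) = 0.

0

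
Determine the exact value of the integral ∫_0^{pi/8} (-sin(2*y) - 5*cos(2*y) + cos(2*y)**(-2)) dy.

An antiderivative is F(y) = -5*sin(2*y)/2 + cos(2*y)/2 + tan(2*y)/2.
Then F(pi/8) - F(0) = (1/2 - sqrt(2)) - (1/2) = -sqrt(2).

-sqrt(2)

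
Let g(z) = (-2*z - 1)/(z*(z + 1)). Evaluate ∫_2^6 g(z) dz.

Factor the denominator: z**2 + z = (z + 1)z.
Partial fractions: (-2*z - 1)/(z*(z + 1)) = -1/(z + 1) - 1/z.
An antiderivative is F(z) = -log(z) - log(z + 1).
Then F(6) - F(2) = (-log(42)) - (-log(6)) = -log(7).

-log(7)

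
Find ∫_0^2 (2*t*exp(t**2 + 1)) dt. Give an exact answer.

-exp(1) + exp(5)

Let u = t**2 + 1, so du = 2*t dt. When t = 0, u = 1; when t = 2, u = 5.
The integral becomes ∫ exp(u) du from 1 to 5, with antiderivative exp(u).
Back in t: F(t) = exp(t**2 + 1).
Then F(2) - F(0) = (exp(5)) - (exp(1)) = -exp(1) + exp(5).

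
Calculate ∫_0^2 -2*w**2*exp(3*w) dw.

4/27 - 52*exp(6)/27

Integrate by parts twice (u = w^2, dv = -2*exp(3*w) dw).
An antiderivative is F(w) = (-18*w**2 + 12*w - 4)*exp(3*w)/27.
Then F(2) - F(0) = (-52*exp(6)/27) - (-4/27) = 4/27 - 52*exp(6)/27.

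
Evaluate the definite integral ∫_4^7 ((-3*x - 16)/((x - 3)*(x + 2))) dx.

-12*log(2) + 2*log(3)

Factor the denominator: x**2 - x - 6 = (x + 2)(x - 3).
Partial fractions: (-3*x - 16)/((x - 3)*(x + 2)) = 2/(x + 2) - 5/(x - 3).
An antiderivative is F(x) = -5*log(x - 3) + 2*log(x + 2).
Then F(7) - F(4) = (-10*log(2) + 4*log(3)) - (log(36)) = -12*log(2) + 2*log(3).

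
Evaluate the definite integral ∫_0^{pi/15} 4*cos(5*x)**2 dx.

sqrt(3)/10 + 2*pi/15

Use the identity cos^2(5*x) = (1 + cos(10*x))/2.
An antiderivative is F(x) = 2*x + sin(10*x)/5.
Then F(pi/15) - F(0) = (sqrt(3)/10 + 2*pi/15) - (0) = sqrt(3)/10 + 2*pi/15.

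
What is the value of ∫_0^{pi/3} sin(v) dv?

An antiderivative is F(v) = -cos(v).
Then F(pi/3) - F(0) = (-1/2) - (-1) = 1/2.

1/2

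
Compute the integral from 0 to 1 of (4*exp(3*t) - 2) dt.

-10/3 + 4*exp(3)/3

An antiderivative is F(t) = 4*exp(3*t)/3 - 2*t.
Then F(1) - F(0) = (-2 + 4*exp(3)/3) - (4/3) = -10/3 + 4*exp(3)/3.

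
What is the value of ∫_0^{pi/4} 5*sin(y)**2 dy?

-5/4 + 5*pi/8

Use the identity sin^2(y) = (1 - cos(2*y))/2.
An antiderivative is F(y) = 5*y/2 - 5*sin(2*y)/4.
Then F(pi/4) - F(0) = (-5/4 + 5*pi/8) - (0) = -5/4 + 5*pi/8.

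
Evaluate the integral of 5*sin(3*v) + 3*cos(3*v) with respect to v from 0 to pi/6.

8/3

An antiderivative is F(v) = sin(3*v) - 5*cos(3*v)/3.
Then F(pi/6) - F(0) = (1) - (-5/3) = 8/3.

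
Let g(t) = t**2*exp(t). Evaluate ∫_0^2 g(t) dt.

Integrate by parts twice (u = t^2, dv = exp(t) dt).
An antiderivative is F(t) = (t**2 - 2*t + 2)*exp(t).
Then F(2) - F(0) = (2*exp(2)) - (2) = -2 + 2*exp(2).

-2 + 2*exp(2)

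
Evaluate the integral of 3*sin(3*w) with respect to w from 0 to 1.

Let u = 3*w, so du = 3 dw. When w = 0, u = 0; when w = 1, u = 3.
The integral becomes ∫ sin(u) du from 0 to 3, with antiderivative -cos(u).
Back in w: F(w) = -cos(3*w).
Then F(1) - F(0) = (-cos(3)) - (-1) = 1 - cos(3).

1 - cos(3)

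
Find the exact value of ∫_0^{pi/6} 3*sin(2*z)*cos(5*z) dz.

Use the identity sin(2*z)cos(5*z) = [sin(7*z) + sin(-3*z)]/2.
An antiderivative is F(z) = cos(3*z)/2 - 3*cos(7*z)/14.
Then F(pi/6) - F(0) = (3*sqrt(3)/28) - (2/7) = -2/7 + 3*sqrt(3)/28.

-2/7 + 3*sqrt(3)/28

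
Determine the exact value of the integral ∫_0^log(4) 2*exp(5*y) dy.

2046/5

Let u = exp(y), so du = exp(y) dy. When y = 0, u = 1; when y = log(4), u = 4.
The integral becomes 2·∫ u**4 du from 1 to 4, with antiderivative 2*u**5/5.
Back in y: F(y) = 2*exp(5*y)/5.
Then F(log(4)) - F(0) = (2048/5) - (2/5) = 2046/5.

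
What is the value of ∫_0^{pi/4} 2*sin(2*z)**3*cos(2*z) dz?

1/4

Let u = sin(2*z), so du = 2*cos(2*z) dz. When z = 0, u = 0; when z = pi/4, u = 1.
The integral becomes ∫ u**3 du from 0 to 1, with antiderivative u**4/4.
Back in z: F(z) = sin(2*z)**4/4.
Then F(pi/4) - F(0) = (1/4) - (0) = 1/4.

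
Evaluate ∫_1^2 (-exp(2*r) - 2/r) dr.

-exp(4)/2 - log(4) + exp(2)/2

An antiderivative is F(r) = -exp(2*r)/2 - 2*log(r).
Then F(2) - F(1) = (-exp(4)/2 - log(4)) - (-exp(2)/2) = -exp(4)/2 - log(4) + exp(2)/2.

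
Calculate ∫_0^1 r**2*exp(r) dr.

Integrate by parts twice (u = r^2, dv = exp(r) dr).
An antiderivative is F(r) = (r**2 - 2*r + 2)*exp(r).
Then F(1) - F(0) = (E) - (2) = -2 + E.

-2 + E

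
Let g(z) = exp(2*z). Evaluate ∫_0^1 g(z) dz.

An antiderivative is F(z) = exp(2*z)/2.
Then F(1) - F(0) = (exp(2)/2) - (1/2) = -1/2 + exp(2)/2.

-1/2 + exp(2)/2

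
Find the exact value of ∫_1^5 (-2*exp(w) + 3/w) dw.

An antiderivative is F(w) = -2*exp(w) + 3*log(w).
Then F(5) - F(1) = (-2*exp(5) + 3*log(5)) - (-2*exp(1)) = -2*exp(5) + 3*log(5) + 2*exp(1).

-2*exp(5) + 3*log(5) + 2*exp(1)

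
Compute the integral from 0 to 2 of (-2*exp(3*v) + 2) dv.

14/3 - 2*exp(6)/3

An antiderivative is F(v) = -2*exp(3*v)/3 + 2*v.
Then F(2) - F(0) = (4 - 2*exp(6)/3) - (-2/3) = 14/3 - 2*exp(6)/3.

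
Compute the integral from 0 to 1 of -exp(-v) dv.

An antiderivative is F(v) = exp(-v).
Then F(1) - F(0) = (exp(-1)) - (1) = -1 + exp(-1).

-1 + exp(-1)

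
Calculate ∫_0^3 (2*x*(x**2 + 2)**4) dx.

Let u = x**2 + 2, so du = 2*x dx. When x = 0, u = 2; when x = 3, u = 11.
The integral becomes ∫ u**4 du from 2 to 11, with antiderivative u**5/5.
Back in x: F(x) = (x**2 + 2)**5/5.
Then F(3) - F(0) = (161051/5) - (32/5) = 161019/5.

161019/5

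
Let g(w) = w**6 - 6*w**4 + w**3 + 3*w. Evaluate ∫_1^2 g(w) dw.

-1513/140

By the power rule, an antiderivative is F(w) = w**7/7 - 6*w**5/5 + w**4/4 + 3*w**2/2.
Then F(2) - F(1) = (-354/35) - (97/140) = -1513/140.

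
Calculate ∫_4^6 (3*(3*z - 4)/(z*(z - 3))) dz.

-4*log(2) + 9*log(3)

Factor the denominator: z**2 - 3*z = z(z - 3).
Partial fractions: 3*(3*z - 4)/(z*(z - 3)) = 4/z + 5/(z - 3).
An antiderivative is F(z) = 4*log(z) + 5*log(z - 3).
Then F(6) - F(4) = (4*log(2) + 9*log(3)) - (8*log(2)) = -4*log(2) + 9*log(3).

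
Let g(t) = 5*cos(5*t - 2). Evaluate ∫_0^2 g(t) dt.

Let u = 5*t - 2, so du = 5 dt. When t = 0, u = -2; when t = 2, u = 8.
The integral becomes ∫ cos(u) du from -2 to 8, with antiderivative sin(u).
Back in t: F(t) = sin(5*t - 2).
Then F(2) - F(0) = (sin(8)) - (-sin(2)) = sin(2) + sin(8).

sin(2) + sin(8)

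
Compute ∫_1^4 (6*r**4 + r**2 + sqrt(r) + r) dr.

37823/30

By the power rule, an antiderivative is F(r) = 6*r**5/5 + 2*r**(3/2)/3 + r**3/3 + r**2/2.
Then F(4) - F(1) = (18952/15) - (27/10) = 37823/30.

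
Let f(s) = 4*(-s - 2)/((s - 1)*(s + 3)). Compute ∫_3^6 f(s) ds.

Factor the denominator: s**2 + 2*s - 3 = (s + 3)(s - 1).
Partial fractions: 4*(-s - 2)/((s - 1)*(s + 3)) = -1/(s + 3) - 3/(s - 1).
An antiderivative is F(s) = -3*log(s - 1) - log(s + 3).
Then F(6) - F(3) = (-3*log(5) - 2*log(3)) - (-log(48)) = -3*log(5) - log(3) + 4*log(2).

-3*log(5) - log(3) + 4*log(2)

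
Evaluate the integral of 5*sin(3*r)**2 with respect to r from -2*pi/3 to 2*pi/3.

Use the identity sin^2(3*r) = (1 - cos(6*r))/2.
An antiderivative is F(r) = 5*r/2 - 5*sin(6*r)/12.
Then F(2*pi/3) - F(-2*pi/3) = (5*pi/3) - (-5*pi/3) = 10*pi/3.

10*pi/3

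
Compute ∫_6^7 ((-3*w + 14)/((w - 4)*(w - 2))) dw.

Factor the denominator: w**2 - 6*w + 8 = (w - 2)(w - 4).
Partial fractions: (-3*w + 14)/((w - 4)*(w - 2)) = -4/(w - 2) + 1/(w - 4).
An antiderivative is F(w) = log(w - 4) - 4*log(w - 2).
Then F(7) - F(6) = (-4*log(5) + log(3)) - (-7*log(2)) = -4*log(5) + log(3) + 7*log(2).

-4*log(5) + log(3) + 7*log(2)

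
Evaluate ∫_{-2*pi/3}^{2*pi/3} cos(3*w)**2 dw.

2*pi/3

Use the identity cos^2(3*w) = (1 + cos(6*w))/2.
An antiderivative is F(w) = w/2 + sin(6*w)/12.
Then F(2*pi/3) - F(-2*pi/3) = (pi/3) - (-pi/3) = 2*pi/3.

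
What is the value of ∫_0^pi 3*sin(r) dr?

6

An antiderivative is F(r) = -3*cos(r).
Then F(pi) - F(0) = (3) - (-3) = 6.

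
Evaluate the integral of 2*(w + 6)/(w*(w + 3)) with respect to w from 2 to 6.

log(25)

Factor the denominator: w**2 + 3*w = (w + 3)w.
Partial fractions: 2*(w + 6)/(w*(w + 3)) = -2/(w + 3) + 4/w.
An antiderivative is F(w) = 4*log(w) - 2*log(w + 3).
Then F(6) - F(2) = (log(16)) - (log(16/25)) = log(25).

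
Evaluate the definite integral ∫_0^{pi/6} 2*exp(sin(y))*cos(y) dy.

-2 + 2*exp(1/2)

Let u = sin(y), so du = cos(y) dy. When y = 0, u = 0; when y = pi/6, u = 1/2.
The integral becomes 2·∫ exp(u) du from 0 to 1/2, with antiderivative 2*exp(u).
Back in y: F(y) = 2*exp(sin(y)).
Then F(pi/6) - F(0) = (2*exp(1/2)) - (2) = -2 + 2*exp(1/2).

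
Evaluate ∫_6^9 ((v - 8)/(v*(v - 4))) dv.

Factor the denominator: v**2 - 4*v = v(v - 4).
Partial fractions: (v - 8)/(v*(v - 4)) = 2/v - 1/(v - 4).
An antiderivative is F(v) = 2*log(v) - log(v - 4).
Then F(9) - F(6) = (log(81/5)) - (log(18)) = log(9/10).

log(9/10)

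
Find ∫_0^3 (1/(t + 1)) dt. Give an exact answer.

An antiderivative is F(t) = log(t + 1).
Then F(3) - F(0) = (log(4)) - (0) = log(4).

log(4)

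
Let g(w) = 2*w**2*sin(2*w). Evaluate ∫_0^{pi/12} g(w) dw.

-1/2 - sqrt(3)*pi**2/288 + pi/24 + sqrt(3)/4

Integrate by parts twice (u = w^2, dv = 2*sin(2*w) dw).
An antiderivative is F(w) = -w**2*cos(2*w) + w*sin(2*w) + cos(2*w)/2.
Then F(pi/12) - F(0) = (-sqrt(3)*pi**2/288 + pi/24 + sqrt(3)/4) - (1/2) = -1/2 - sqrt(3)*pi**2/288 + pi/24 + sqrt(3)/4.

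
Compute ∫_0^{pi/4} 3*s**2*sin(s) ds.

-6 - 3*sqrt(2)*pi**2/32 + 3*sqrt(2)*pi/4 + 3*sqrt(2)

Integrate by parts twice (u = s^2, dv = 3*sin(s) ds).
An antiderivative is F(s) = -3*s**2*cos(s) + 6*s*sin(s) + 6*cos(s).
Then F(pi/4) - F(0) = (3*sqrt(2)*(-pi**2 + 8*pi + 32)/32) - (6) = -6 - 3*sqrt(2)*pi**2/32 + 3*sqrt(2)*pi/4 + 3*sqrt(2).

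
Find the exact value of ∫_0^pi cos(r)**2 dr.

pi/2

Use the identity cos^2(r) = (1 + cos(2*r))/2.
An antiderivative is F(r) = r/2 + sin(2*r)/4.
Then F(pi) - F(0) = (pi/2) - (0) = pi/2.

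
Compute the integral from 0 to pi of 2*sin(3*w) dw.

An antiderivative is F(w) = -2*cos(3*w)/3.
Then F(pi) - F(0) = (2/3) - (-2/3) = 4/3.

4/3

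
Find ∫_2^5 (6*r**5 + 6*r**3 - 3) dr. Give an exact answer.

32931/2

By the power rule, an antiderivative is F(r) = r**6 + 3*r**4/2 - 3*r.
Then F(5) - F(2) = (33095/2) - (82) = 32931/2.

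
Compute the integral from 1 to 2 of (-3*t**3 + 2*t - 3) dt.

By the power rule, an antiderivative is F(t) = -3*t**4/4 + t**2 - 3*t.
Then F(2) - F(1) = (-14) - (-11/4) = -45/4.

-45/4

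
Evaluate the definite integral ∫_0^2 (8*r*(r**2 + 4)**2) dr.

Let u = r**2 + 4, so du = 2*r dr. When r = 0, u = 4; when r = 2, u = 8.
The integral becomes 4·∫ u**2 du from 4 to 8, with antiderivative 4*u**3/3.
Back in r: F(r) = 4*(r**2 + 4)**3/3.
Then F(2) - F(0) = (2048/3) - (256/3) = 1792/3.

1792/3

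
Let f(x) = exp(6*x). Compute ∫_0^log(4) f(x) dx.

Let u = exp(x), so du = exp(x) dx. When x = 0, u = 1; when x = log(4), u = 4.
The integral becomes ∫ u**5 du from 1 to 4, with antiderivative u**6/6.
Back in x: F(x) = exp(6*x)/6.
Then F(log(4)) - F(0) = (2048/3) - (1/6) = 1365/2.

1365/2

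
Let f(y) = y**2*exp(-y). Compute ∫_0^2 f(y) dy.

2 - 10*exp(-2)

Integrate by parts twice (u = y^2, dv = exp(-y) dy).
An antiderivative is F(y) = (-y**2 - 2*y - 2)*exp(-y).
Then F(2) - F(0) = (-10*exp(-2)) - (-2) = 2 - 10*exp(-2).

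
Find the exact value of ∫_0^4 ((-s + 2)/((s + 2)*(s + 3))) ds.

-5*log(7) + 9*log(3)

Factor the denominator: s**2 + 5*s + 6 = (s + 3)(s + 2).
Partial fractions: (-s + 2)/((s + 2)*(s + 3)) = -5/(s + 3) + 4/(s + 2).
An antiderivative is F(s) = 4*log(s + 2) - 5*log(s + 3).
Then F(4) - F(0) = (-5*log(7) + 4*log(2) + 4*log(3)) - (-5*log(3) + 4*log(2)) = -5*log(7) + 9*log(3).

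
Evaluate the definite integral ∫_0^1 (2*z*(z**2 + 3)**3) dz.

175/4

Let u = z**2 + 3, so du = 2*z dz. When z = 0, u = 3; when z = 1, u = 4.
The integral becomes ∫ u**3 du from 3 to 4, with antiderivative u**4/4.
Back in z: F(z) = (z**2 + 3)**4/4.
Then F(1) - F(0) = (64) - (81/4) = 175/4.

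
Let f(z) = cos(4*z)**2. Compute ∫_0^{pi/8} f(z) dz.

pi/16

Use the identity cos^2(4*z) = (1 + cos(8*z))/2.
An antiderivative is F(z) = z/2 + sin(8*z)/16.
Then F(pi/8) - F(0) = (pi/16) - (0) = pi/16.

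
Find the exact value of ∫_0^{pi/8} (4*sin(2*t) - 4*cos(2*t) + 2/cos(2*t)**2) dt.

An antiderivative is F(t) = -2*sin(2*t) - 2*cos(2*t) + tan(2*t).
Then F(pi/8) - F(0) = (1 - 2*sqrt(2)) - (-2) = 3 - 2*sqrt(2).

3 - 2*sqrt(2)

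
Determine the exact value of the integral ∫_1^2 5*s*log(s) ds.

Integrate by parts once (u = ln s, dv = 5*s ds).
An antiderivative is F(s) = 5*s**2*(2*log(s) - 1)/4.
Then F(2) - F(1) = (-5 + 10*log(2)) - (-5/4) = -15/4 + 10*log(2).

-15/4 + 10*log(2)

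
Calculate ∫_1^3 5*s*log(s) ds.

-10 + 45*log(3)/2

Integrate by parts once (u = ln s, dv = 5*s ds).
An antiderivative is F(s) = 5*s**2*(2*log(s) - 1)/4.
Then F(3) - F(1) = (-45/4 + 45*log(3)/2) - (-5/4) = -10 + 45*log(3)/2.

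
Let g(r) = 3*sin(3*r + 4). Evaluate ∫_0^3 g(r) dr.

-cos(13) + cos(4)

Let u = 3*r + 4, so du = 3 dr. When r = 0, u = 4; when r = 3, u = 13.
The integral becomes ∫ sin(u) du from 4 to 13, with antiderivative -cos(u).
Back in r: F(r) = -cos(3*r + 4).
Then F(3) - F(0) = (-cos(13)) - (-cos(4)) = -cos(13) + cos(4).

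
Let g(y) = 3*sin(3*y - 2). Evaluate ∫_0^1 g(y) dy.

Let u = 3*y - 2, so du = 3 dy. When y = 0, u = -2; when y = 1, u = 1.
The integral becomes ∫ sin(u) du from -2 to 1, with antiderivative -cos(u).
Back in y: F(y) = -cos(3*y - 2).
Then F(1) - F(0) = (-cos(1)) - (-cos(2)) = -cos(1) + cos(2).

-cos(1) + cos(2)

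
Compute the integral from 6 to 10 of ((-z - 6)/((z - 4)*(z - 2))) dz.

Factor the denominator: z**2 - 6*z + 8 = (z - 2)(z - 4).
Partial fractions: (-z - 6)/((z - 4)*(z - 2)) = 4/(z - 2) - 5/(z - 4).
An antiderivative is F(z) = -5*log(z - 4) + 4*log(z - 2).
Then F(10) - F(6) = (-5*log(3) + 7*log(2)) - (log(8)) = -5*log(3) + 4*log(2).

-5*log(3) + 4*log(2)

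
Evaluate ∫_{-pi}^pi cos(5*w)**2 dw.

Use the identity cos^2(5*w) = (1 + cos(10*w))/2.
An antiderivative is F(w) = w/2 + sin(10*w)/20.
Then F(pi) - F(-pi) = (pi/2) - (-pi/2) = pi.

pi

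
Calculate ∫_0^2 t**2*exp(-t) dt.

Integrate by parts twice (u = t^2, dv = exp(-t) dt).
An antiderivative is F(t) = (-t**2 - 2*t - 2)*exp(-t).
Then F(2) - F(0) = (-10*exp(-2)) - (-2) = 2 - 10*exp(-2).

2 - 10*exp(-2)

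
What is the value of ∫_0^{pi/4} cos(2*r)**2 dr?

Use the identity cos^2(2*r) = (1 + cos(4*r))/2.
An antiderivative is F(r) = r/2 + sin(4*r)/8.
Then F(pi/4) - F(0) = (pi/8) - (0) = pi/8.

pi/8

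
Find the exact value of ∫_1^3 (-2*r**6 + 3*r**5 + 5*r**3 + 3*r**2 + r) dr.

By the power rule, an antiderivative is F(r) = -2*r**7/7 + r**6/2 + 5*r**4/4 + r**3 + r**2/2.
Then F(3) - F(1) = (-3573/28) - (83/28) = -914/7.

-914/7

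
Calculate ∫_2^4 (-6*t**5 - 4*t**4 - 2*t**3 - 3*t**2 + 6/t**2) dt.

-50001/10

By the power rule, an antiderivative is F(t) = -t**6 - 4*t**5/5 - t**4/2 - t**3 - 6/t.
Then F(4) - F(2) = (-51087/10) - (-543/5) = -50001/10.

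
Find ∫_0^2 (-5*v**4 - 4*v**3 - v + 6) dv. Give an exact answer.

-38

By the power rule, an antiderivative is F(v) = -v**5 - v**4 - v**2/2 + 6*v.
Then F(2) - F(0) = (-38) - (0) = -38.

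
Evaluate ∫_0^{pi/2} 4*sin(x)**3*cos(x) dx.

1

Let u = sin(x), so du = cos(x) dx. When x = 0, u = 0; when x = pi/2, u = 1.
The integral becomes 4·∫ u**3 du from 0 to 1, with antiderivative u**4.
Back in x: F(x) = sin(x)**4.
Then F(pi/2) - F(0) = (1) - (0) = 1.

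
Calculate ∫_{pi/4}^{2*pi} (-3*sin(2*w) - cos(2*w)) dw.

An antiderivative is F(w) = -sin(2*w)/2 + 3*cos(2*w)/2.
Then F(2*pi) - F(pi/4) = (3/2) - (-1/2) = 2.

2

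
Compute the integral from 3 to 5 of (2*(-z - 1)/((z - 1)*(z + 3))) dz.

log(3/8)

Factor the denominator: z**2 + 2*z - 3 = (z + 3)(z - 1).
Partial fractions: 2*(-z - 1)/((z - 1)*(z + 3)) = -1/(z + 3) - 1/(z - 1).
An antiderivative is F(z) = -log(z - 1) - log(z + 3).
Then F(5) - F(3) = (-log(32)) - (-log(12)) = log(3/8).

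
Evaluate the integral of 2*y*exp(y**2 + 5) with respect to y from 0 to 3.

Let u = y**2 + 5, so du = 2*y dy. When y = 0, u = 5; when y = 3, u = 14.
The integral becomes ∫ exp(u) du from 5 to 14, with antiderivative exp(u).
Back in y: F(y) = exp(y**2 + 5).
Then F(3) - F(0) = (exp(14)) - (exp(5)) = -exp(5) + exp(14).

-exp(5) + exp(14)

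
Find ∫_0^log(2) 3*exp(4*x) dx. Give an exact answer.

Let u = exp(x), so du = exp(x) dx. When x = 0, u = 1; when x = log(2), u = 2.
The integral becomes 3·∫ u**3 du from 1 to 2, with antiderivative 3*u**4/4.
Back in x: F(x) = 3*exp(4*x)/4.
Then F(log(2)) - F(0) = (12) - (3/4) = 45/4.

45/4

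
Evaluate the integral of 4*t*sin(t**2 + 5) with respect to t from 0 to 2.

2*cos(5) - 2*cos(9)

Let u = t**2 + 5, so du = 2*t dt. When t = 0, u = 5; when t = 2, u = 9.
The integral becomes 2·∫ sin(u) du from 5 to 9, with antiderivative -2*cos(u).
Back in t: F(t) = -2*cos(t**2 + 5).
Then F(2) - F(0) = (-2*cos(9)) - (-2*cos(5)) = 2*cos(5) - 2*cos(9).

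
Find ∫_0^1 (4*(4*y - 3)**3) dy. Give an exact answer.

Let u = 4*y - 3, so du = 4 dy. When y = 0, u = -3; when y = 1, u = 1.
The integral becomes ∫ u**3 du from -3 to 1, with antiderivative u**4/4.
Back in y: F(y) = (4*y - 3)**4/4.
Then F(1) - F(0) = (1/4) - (81/4) = -20.

-20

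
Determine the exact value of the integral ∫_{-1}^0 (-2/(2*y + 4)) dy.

-log(2)

An antiderivative is F(y) = -log(2*y + 4).
Then F(0) - F(-1) = (-log(4)) - (-log(2)) = -log(2).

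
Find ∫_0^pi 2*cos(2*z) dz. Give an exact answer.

0

An antiderivative is F(z) = sin(2*z).
Then F(pi) - F(0) = (0) - (0) = 0.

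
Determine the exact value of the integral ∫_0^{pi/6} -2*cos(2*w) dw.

-sqrt(3)/2

An antiderivative is F(w) = -sin(2*w).
Then F(pi/6) - F(0) = (-sqrt(3)/2) - (0) = -sqrt(3)/2.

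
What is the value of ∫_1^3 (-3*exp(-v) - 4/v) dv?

-4*log(3) - 3*exp(-1) + 3*exp(-3)

An antiderivative is F(v) = -4*log(v) + 3*exp(-v).
Then F(3) - F(1) = (-4*log(3) + 3*exp(-3)) - (3*exp(-1)) = -4*log(3) - 3*exp(-1) + 3*exp(-3).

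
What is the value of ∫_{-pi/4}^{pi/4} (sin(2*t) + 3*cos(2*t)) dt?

3

An antiderivative is F(t) = 3*sin(2*t)/2 - cos(2*t)/2.
Then F(pi/4) - F(-pi/4) = (3/2) - (-3/2) = 3.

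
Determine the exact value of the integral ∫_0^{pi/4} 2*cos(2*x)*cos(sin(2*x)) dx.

sin(1)

Let u = sin(2*x), so du = 2*cos(2*x) dx. When x = 0, u = 0; when x = pi/4, u = 1.
The integral becomes ∫ cos(u) du from 0 to 1, with antiderivative sin(u).
Back in x: F(x) = sin(sin(2*x)).
Then F(pi/4) - F(0) = (sin(1)) - (0) = sin(1).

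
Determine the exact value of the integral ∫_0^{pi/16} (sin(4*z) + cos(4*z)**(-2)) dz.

An antiderivative is F(z) = -cos(4*z)/4 + tan(4*z)/4.
Then F(pi/16) - F(0) = (1/4 - sqrt(2)/8) - (-1/4) = 1/2 - sqrt(2)/8.

1/2 - sqrt(2)/8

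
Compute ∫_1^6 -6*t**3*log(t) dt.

Integrate by parts once (u = ln t, dv = -6*t**3 dt).
An antiderivative is F(t) = -3*t**4*(4*log(t) - 1)/8.
Then F(6) - F(1) = (-1944*log(3) - 1944*log(2) + 486) - (3/8) = -1944*log(3) - 1944*log(2) + 3885/8.

-1944*log(3) - 1944*log(2) + 3885/8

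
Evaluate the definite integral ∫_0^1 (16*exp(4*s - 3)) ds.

Let u = 4*s - 3, so du = 4 ds. When s = 0, u = -3; when s = 1, u = 1.
The integral becomes 4·∫ exp(u) du from -3 to 1, with antiderivative 4*exp(u).
Back in s: F(s) = 4*exp(4*s - 3).
Then F(1) - F(0) = (4*exp(1)) - (4*exp(-3)) = -(4 - 4*exp(4))*exp(-3).

-(4 - 4*exp(4))*exp(-3)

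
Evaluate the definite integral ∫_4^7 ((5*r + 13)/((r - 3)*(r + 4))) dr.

Factor the denominator: r**2 + r - 12 = (r + 4)(r - 3).
Partial fractions: (5*r + 13)/((r - 3)*(r + 4)) = 1/(r + 4) + 4/(r - 3).
An antiderivative is F(r) = 4*log(r - 3) + log(r + 4).
Then F(7) - F(4) = (log(11) + 8*log(2)) - (log(8)) = log(11) + 5*log(2).

log(11) + 5*log(2)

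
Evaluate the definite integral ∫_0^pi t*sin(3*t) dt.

pi/3

Integrate by parts once (u = t, dv = sin(3*t) dt).
An antiderivative is F(t) = -t*cos(3*t)/3 + sin(3*t)/9.
Then F(pi) - F(0) = (pi/3) - (0) = pi/3.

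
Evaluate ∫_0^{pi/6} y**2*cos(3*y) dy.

-2/27 + pi**2/108

Integrate by parts twice (u = y^2, dv = cos(3*y) dy).
An antiderivative is F(y) = y**2*sin(3*y)/3 + 2*y*cos(3*y)/9 - 2*sin(3*y)/27.
Then F(pi/6) - F(0) = (-2/27 + pi**2/108) - (0) = -2/27 + pi**2/108.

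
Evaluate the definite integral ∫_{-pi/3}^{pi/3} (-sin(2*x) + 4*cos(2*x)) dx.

An antiderivative is F(x) = 2*sin(2*x) + cos(2*x)/2.
Then F(pi/3) - F(-pi/3) = (-1/4 + sqrt(3)) - (-sqrt(3) - 1/4) = 2*sqrt(3).

2*sqrt(3)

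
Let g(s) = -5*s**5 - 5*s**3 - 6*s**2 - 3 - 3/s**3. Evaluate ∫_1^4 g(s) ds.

-123765/32

By the power rule, an antiderivative is F(s) = -5*s**6/6 - 5*s**4/4 - 2*s**3 - 3*s + 3/(2*s**2).
Then F(4) - F(1) = (-371831/96) - (-67/12) = -123765/32.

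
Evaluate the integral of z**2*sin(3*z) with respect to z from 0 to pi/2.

-pi/9 - 2/27

Integrate by parts twice (u = z^2, dv = sin(3*z) dz).
An antiderivative is F(z) = -z**2*cos(3*z)/3 + 2*z*sin(3*z)/9 + 2*cos(3*z)/27.
Then F(pi/2) - F(0) = (-pi/9) - (2/27) = -pi/9 - 2/27.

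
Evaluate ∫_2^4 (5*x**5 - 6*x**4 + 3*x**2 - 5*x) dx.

10978/5

By the power rule, an antiderivative is F(x) = 5*x**6/6 - 6*x**5/5 + x**3 - 5*x**2/2.
Then F(4) - F(2) = (33128/15) - (194/15) = 10978/5.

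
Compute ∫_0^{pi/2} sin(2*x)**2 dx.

pi/4

Use the identity sin^2(2*x) = (1 - cos(4*x))/2.
An antiderivative is F(x) = x/2 - sin(4*x)/8.
Then F(pi/2) - F(0) = (pi/4) - (0) = pi/4.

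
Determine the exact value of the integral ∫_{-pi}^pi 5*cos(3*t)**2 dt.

5*pi

Use the identity cos^2(3*t) = (1 + cos(6*t))/2.
An antiderivative is F(t) = 5*t/2 + 5*sin(6*t)/12.
Then F(pi) - F(-pi) = (5*pi/2) - (-5*pi/2) = 5*pi.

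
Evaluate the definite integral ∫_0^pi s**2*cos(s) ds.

-2*pi

Integrate by parts twice (u = s^2, dv = cos(s) ds).
An antiderivative is F(s) = s**2*sin(s) + 2*s*cos(s) - 2*sin(s).
Then F(pi) - F(0) = (-2*pi) - (0) = -2*pi.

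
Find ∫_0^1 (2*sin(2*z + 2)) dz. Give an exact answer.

cos(2) - cos(4)

Let u = 2*z + 2, so du = 2 dz. When z = 0, u = 2; when z = 1, u = 4.
The integral becomes ∫ sin(u) du from 2 to 4, with antiderivative -cos(u).
Back in z: F(z) = -cos(2*z + 2).
Then F(1) - F(0) = (-cos(4)) - (-cos(2)) = cos(2) - cos(4).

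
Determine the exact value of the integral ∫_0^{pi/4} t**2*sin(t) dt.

Integrate by parts twice (u = t^2, dv = sin(t) dt).
An antiderivative is F(t) = -t**2*cos(t) + 2*t*sin(t) + 2*cos(t).
Then F(pi/4) - F(0) = (sqrt(2)*(-pi**2 + 8*pi + 32)/32) - (2) = -2 - sqrt(2)*pi**2/32 + sqrt(2)*pi/4 + sqrt(2).

-2 - sqrt(2)*pi**2/32 + sqrt(2)*pi/4 + sqrt(2)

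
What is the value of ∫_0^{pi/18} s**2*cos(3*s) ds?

Integrate by parts twice (u = s^2, dv = cos(3*s) ds).
An antiderivative is F(s) = s**2*sin(3*s)/3 + 2*s*cos(3*s)/9 - 2*sin(3*s)/27.
Then F(pi/18) - F(0) = (-1/27 + pi**2/1944 + sqrt(3)*pi/162) - (0) = -1/27 + pi**2/1944 + sqrt(3)*pi/162.

-1/27 + pi**2/1944 + sqrt(3)*pi/162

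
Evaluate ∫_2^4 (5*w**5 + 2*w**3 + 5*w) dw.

3510

By the power rule, an antiderivative is F(w) = 5*w**6/6 + w**4/2 + 5*w**2/2.
Then F(4) - F(2) = (10744/3) - (214/3) = 3510.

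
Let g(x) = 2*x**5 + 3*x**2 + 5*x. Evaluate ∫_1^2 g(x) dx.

71/2

By the power rule, an antiderivative is F(x) = x**6/3 + x**3 + 5*x**2/2.
Then F(2) - F(1) = (118/3) - (23/6) = 71/2.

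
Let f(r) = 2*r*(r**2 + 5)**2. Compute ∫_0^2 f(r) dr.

Let u = r**2 + 5, so du = 2*r dr. When r = 0, u = 5; when r = 2, u = 9.
The integral becomes ∫ u**2 du from 5 to 9, with antiderivative u**3/3.
Back in r: F(r) = (r**2 + 5)**3/3.
Then F(2) - F(0) = (243) - (125/3) = 604/3.

604/3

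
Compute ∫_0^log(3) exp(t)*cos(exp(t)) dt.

-sin(1) + sin(3)

Let u = exp(t), so du = exp(t) dt. When t = 0, u = 1; when t = log(3), u = 3.
The integral becomes ∫ cos(u) du from 1 to 3, with antiderivative sin(u).
Back in t: F(t) = sin(exp(t)).
Then F(log(3)) - F(0) = (sin(3)) - (sin(1)) = -sin(1) + sin(3).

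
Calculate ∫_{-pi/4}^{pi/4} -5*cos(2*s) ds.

An antiderivative is F(s) = -5*sin(2*s)/2.
Then F(pi/4) - F(-pi/4) = (-5/2) - (5/2) = -5.

-5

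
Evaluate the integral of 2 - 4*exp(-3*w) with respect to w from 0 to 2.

An antiderivative is F(w) = 2*w + 4*exp(-3*w)/3.
Then F(2) - F(0) = (4*exp(-6)/3 + 4) - (4/3) = 4*exp(-6)/3 + 8/3.

4*exp(-6)/3 + 8/3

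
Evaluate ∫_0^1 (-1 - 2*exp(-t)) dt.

An antiderivative is F(t) = -t + 2*exp(-t).
Then F(1) - F(0) = (-1 + 2*exp(-1)) - (2) = -3 + 2*exp(-1).

-3 + 2*exp(-1)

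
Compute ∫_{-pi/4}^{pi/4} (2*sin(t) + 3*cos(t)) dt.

3*sqrt(2)

An antiderivative is F(t) = 3*sin(t) - 2*cos(t).
Then F(pi/4) - F(-pi/4) = (sqrt(2)/2) - (-5*sqrt(2)/2) = 3*sqrt(2).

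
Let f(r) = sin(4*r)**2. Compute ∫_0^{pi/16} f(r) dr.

Use the identity sin^2(4*r) = (1 - cos(8*r))/2.
An antiderivative is F(r) = r/2 - sin(8*r)/16.
Then F(pi/16) - F(0) = (-1/16 + pi/32) - (0) = -1/16 + pi/32.

-1/16 + pi/32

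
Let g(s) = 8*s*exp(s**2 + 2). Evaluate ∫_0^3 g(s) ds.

-4*(1 - exp(9))*exp(2)

Let u = s**2 + 2, so du = 2*s ds. When s = 0, u = 2; when s = 3, u = 11.
The integral becomes 4·∫ exp(u) du from 2 to 11, with antiderivative 4*exp(u).
Back in s: F(s) = 4*exp(s**2 + 2).
Then F(3) - F(0) = (4*exp(11)) - (4*exp(2)) = -4*(1 - exp(9))*exp(2).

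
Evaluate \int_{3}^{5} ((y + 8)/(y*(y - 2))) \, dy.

Factor the denominator: y**2 - 2*y = y(y - 2).
Partial fractions: (y + 8)/(y*(y - 2)) = -4/y + 5/(y - 2).
An antiderivative is F(y) = -4*log(y) + 5*log(y - 2).
Then F(5) - F(3) = (-4*log(5) + 5*log(3)) - (-log(81)) = -4*log(5) + 9*log(3).

-4*log(5) + 9*log(3)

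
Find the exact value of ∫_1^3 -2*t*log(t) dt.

4 - 9*log(3)

Integrate by parts once (u = ln t, dv = -2*t dt).
An antiderivative is F(t) = -t**2*(2*log(t) - 1)/2.
Then F(3) - F(1) = (9/2 - 9*log(3)) - (1/2) = 4 - 9*log(3).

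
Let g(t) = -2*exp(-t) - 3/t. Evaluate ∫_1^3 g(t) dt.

An antiderivative is F(t) = -3*log(t) + 2*exp(-t).
Then F(3) - F(1) = (-3*log(3) + 2*exp(-3)) - (2*exp(-1)) = -3*log(3) - 2*exp(-1) + 2*exp(-3).

-3*log(3) - 2*exp(-1) + 2*exp(-3)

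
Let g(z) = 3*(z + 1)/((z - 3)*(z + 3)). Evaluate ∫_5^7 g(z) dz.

log(5)

Factor the denominator: z**2 - 9 = (z + 3)(z - 3).
Partial fractions: 3*(z + 1)/((z - 3)*(z + 3)) = 1/(z + 3) + 2/(z - 3).
An antiderivative is F(z) = 2*log(z - 3) + log(z + 3).
Then F(7) - F(5) = (log(5) + 5*log(2)) - (log(32)) = log(5).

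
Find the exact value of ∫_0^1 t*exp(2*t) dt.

Integrate by parts once (u = t, dv = exp(2*t) dt).
An antiderivative is F(t) = (2*t - 1)*exp(2*t)/4.
Then F(1) - F(0) = (exp(2)/4) - (-1/4) = 1/4 + exp(2)/4.

1/4 + exp(2)/4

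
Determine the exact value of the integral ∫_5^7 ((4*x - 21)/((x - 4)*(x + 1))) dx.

Factor the denominator: x**2 - 3*x - 4 = (x + 1)(x - 4).
Partial fractions: (4*x - 21)/((x - 4)*(x + 1)) = 5/(x + 1) - 1/(x - 4).
An antiderivative is F(x) = -log(x - 4) + 5*log(x + 1).
Then F(7) - F(5) = (-log(3) + 15*log(2)) - (5*log(2) + 5*log(3)) = -6*log(3) + 10*log(2).

-6*log(3) + 10*log(2)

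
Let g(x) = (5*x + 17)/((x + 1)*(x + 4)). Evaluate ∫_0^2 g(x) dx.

Factor the denominator: x**2 + 5*x + 4 = (x + 4)(x + 1).
Partial fractions: (5*x + 17)/((x + 1)*(x + 4)) = 1/(x + 4) + 4/(x + 1).
An antiderivative is F(x) = 4*log(x + 1) + log(x + 4).
Then F(2) - F(0) = (log(2) + 5*log(3)) - (log(4)) = -log(2) + 5*log(3).

-log(2) + 5*log(3)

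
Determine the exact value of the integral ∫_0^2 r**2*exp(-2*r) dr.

(-13 + exp(4))*exp(-4)/4

Integrate by parts twice (u = r^2, dv = exp(-2*r) dr).
An antiderivative is F(r) = (-2*r**2 - 2*r - 1)*exp(-2*r)/4.
Then F(2) - F(0) = (-13*exp(-4)/4) - (-1/4) = (-13 + exp(4))*exp(-4)/4.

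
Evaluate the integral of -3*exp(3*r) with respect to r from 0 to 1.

An antiderivative is F(r) = -exp(3*r).
Then F(1) - F(0) = (-exp(3)) - (-1) = 1 - exp(3).

1 - exp(3)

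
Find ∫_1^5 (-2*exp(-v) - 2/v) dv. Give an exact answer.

-2*log(5) - 2*exp(-1) + 2*exp(-5)

An antiderivative is F(v) = -2*log(v) + 2*exp(-v).
Then F(5) - F(1) = (-2*log(5) + 2*exp(-5)) - (2*exp(-1)) = -2*log(5) - 2*exp(-1) + 2*exp(-5).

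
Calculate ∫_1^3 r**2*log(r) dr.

-26/9 + 9*log(3)

Integrate by parts once (u = ln r, dv = r**2 dr).
An antiderivative is F(r) = r**3*(3*log(r) - 1)/9.
Then F(3) - F(1) = (-3 + 9*log(3)) - (-1/9) = -26/9 + 9*log(3).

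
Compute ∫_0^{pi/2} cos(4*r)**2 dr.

pi/4

Use the identity cos^2(4*r) = (1 + cos(8*r))/2.
An antiderivative is F(r) = r/2 + sin(8*r)/16.
Then F(pi/2) - F(0) = (pi/4) - (0) = pi/4.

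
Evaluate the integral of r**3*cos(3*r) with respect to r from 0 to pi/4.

-sqrt(2)*pi**2/96 - sqrt(2)*pi/36 + sqrt(2)/27 + 2/27 + sqrt(2)*pi**3/384

Integrate by parts 3 times (u = r^3, dv = cos(3*r) dr).
An antiderivative is F(r) = r**3*sin(3*r)/3 + r**2*cos(3*r)/3 - 2*r*sin(3*r)/9 - 2*cos(3*r)/27.
Then F(pi/4) - F(0) = (sqrt(2)*(-36*pi**2 - 96*pi + 128 + 9*pi**3)/3456) - (-2/27) = -sqrt(2)*pi**2/96 - sqrt(2)*pi/36 + sqrt(2)/27 + 2/27 + sqrt(2)*pi**3/384.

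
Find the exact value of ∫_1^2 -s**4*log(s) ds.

31/25 - 32*log(2)/5

Integrate by parts once (u = ln s, dv = -s**4 ds).
An antiderivative is F(s) = -s**5*(5*log(s) - 1)/25.
Then F(2) - F(1) = (32/25 - 32*log(2)/5) - (1/25) = 31/25 - 32*log(2)/5.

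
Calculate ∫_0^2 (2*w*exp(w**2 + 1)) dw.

Let u = w**2 + 1, so du = 2*w dw. When w = 0, u = 1; when w = 2, u = 5.
The integral becomes ∫ exp(u) du from 1 to 5, with antiderivative exp(u).
Back in w: F(w) = exp(w**2 + 1).
Then F(2) - F(0) = (exp(5)) - (exp(1)) = -exp(1) + exp(5).

-exp(1) + exp(5)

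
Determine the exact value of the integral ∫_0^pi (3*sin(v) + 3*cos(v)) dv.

6

An antiderivative is F(v) = 3*sin(v) - 3*cos(v).
Then F(pi) - F(0) = (3) - (-3) = 6.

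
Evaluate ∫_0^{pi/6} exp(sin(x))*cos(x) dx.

-1 + exp(1/2)

Let u = sin(x), so du = cos(x) dx. When x = 0, u = 0; when x = pi/6, u = 1/2.
The integral becomes ∫ exp(u) du from 0 to 1/2, with antiderivative exp(u).
Back in x: F(x) = exp(sin(x)).
Then F(pi/6) - F(0) = (exp(1/2)) - (1) = -1 + exp(1/2).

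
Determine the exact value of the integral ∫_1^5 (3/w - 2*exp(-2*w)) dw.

-exp(-2) + exp(-10) + 3*log(5)

An antiderivative is F(w) = 3*log(w) + exp(-2*w).
Then F(5) - F(1) = (exp(-10) + 3*log(5)) - (exp(-2)) = -exp(-2) + exp(-10) + 3*log(5).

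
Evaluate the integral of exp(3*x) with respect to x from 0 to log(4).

Let u = exp(x), so du = exp(x) dx. When x = 0, u = 1; when x = log(4), u = 4.
The integral becomes ∫ u**2 du from 1 to 4, with antiderivative u**3/3.
Back in x: F(x) = exp(3*x)/3.
Then F(log(4)) - F(0) = (64/3) - (1/3) = 21.

21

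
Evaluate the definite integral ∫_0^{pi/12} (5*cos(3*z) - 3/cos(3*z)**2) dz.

An antiderivative is F(z) = 5*sin(3*z)/3 - tan(3*z).
Then F(pi/12) - F(0) = (-1 + 5*sqrt(2)/6) - (0) = -1 + 5*sqrt(2)/6.

-1 + 5*sqrt(2)/6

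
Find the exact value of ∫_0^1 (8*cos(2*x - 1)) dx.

8*sin(1)

Let u = 2*x - 1, so du = 2 dx. When x = 0, u = -1; when x = 1, u = 1.
The integral becomes 4·∫ cos(u) du from -1 to 1, with antiderivative 4*sin(u).
Back in x: F(x) = 4*sin(2*x - 1).
Then F(1) - F(0) = (4*sin(1)) - (-4*sin(1)) = 8*sin(1).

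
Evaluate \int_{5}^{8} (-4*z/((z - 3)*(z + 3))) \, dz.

-2*log(11) - 2*log(5) + 8*log(2)

Factor the denominator: z**2 - 9 = (z + 3)(z - 3).
Partial fractions: -4*z/((z - 3)*(z + 3)) = -2/(z + 3) - 2/(z - 3).
An antiderivative is F(z) = -2*log(z - 3) - 2*log(z + 3).
Then F(8) - F(5) = (-2*log(11) - 2*log(5)) - (-8*log(2)) = -2*log(11) - 2*log(5) + 8*log(2).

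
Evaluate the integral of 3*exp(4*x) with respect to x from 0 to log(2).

45/4

Let u = exp(x), so du = exp(x) dx. When x = 0, u = 1; when x = log(2), u = 2.
The integral becomes 3·∫ u**3 du from 1 to 2, with antiderivative 3*u**4/4.
Back in x: F(x) = 3*exp(4*x)/4.
Then F(log(2)) - F(0) = (12) - (3/4) = 45/4.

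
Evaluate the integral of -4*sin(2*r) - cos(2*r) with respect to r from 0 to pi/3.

-3 - sqrt(3)/4

An antiderivative is F(r) = -sin(2*r)/2 + 2*cos(2*r).
Then F(pi/3) - F(0) = (-1 - sqrt(3)/4) - (2) = -3 - sqrt(3)/4.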